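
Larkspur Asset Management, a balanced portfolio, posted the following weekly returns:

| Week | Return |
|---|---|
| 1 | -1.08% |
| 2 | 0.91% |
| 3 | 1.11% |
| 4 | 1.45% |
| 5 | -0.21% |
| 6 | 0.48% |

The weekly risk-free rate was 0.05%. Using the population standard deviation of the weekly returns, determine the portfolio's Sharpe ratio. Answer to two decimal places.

r̄ = (-1.08 + 0.91 + 1.11 + 1.45 − 0.21 + 0.48) / 6 = 2.660 / 6 = 0.4433%
Σ(r − r̄)² = (-1.08 − 0.4433)² + (0.91 − 0.4433)² + … = 4.4243
σ = √[4.4243 / 6] = 0.8587%
Sharpe = (r̄ − rf) / σ = (0.4433 − 0.05) / 0.8587 = 0.3933 / 0.8587 = 0.4580

0.46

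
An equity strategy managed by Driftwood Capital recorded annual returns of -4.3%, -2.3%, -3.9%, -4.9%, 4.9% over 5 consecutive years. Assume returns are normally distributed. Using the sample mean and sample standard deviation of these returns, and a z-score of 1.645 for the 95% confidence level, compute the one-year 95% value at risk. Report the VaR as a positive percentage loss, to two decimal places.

8.73

r̄ = (-4.3 − 2.3 − 3.9 − 4.9 + 4.9) / 5 = -10.50 / 5 = -2.1000%
Σ(r − r̄)² = 64.9600; sample σ = √(64.9600/4) = 4.0299%
VaR = −(r̄ − z·σ) = −(-2.1000 − 1.645 × 4.0299) = −(-8.7292) = 8.7292%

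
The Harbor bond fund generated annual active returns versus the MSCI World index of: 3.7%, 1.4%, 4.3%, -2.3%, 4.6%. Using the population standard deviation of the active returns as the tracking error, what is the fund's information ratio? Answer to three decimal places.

0.908

r̄ = (3.7 + 1.4 + 4.3 − 2.3 + 4.6) / 5 = 2.3400%
Population std dev = √[33.2120 / 5] = 2.5773%
IR = r̄ / tracking error = 2.3400 / 2.5773 = 0.9079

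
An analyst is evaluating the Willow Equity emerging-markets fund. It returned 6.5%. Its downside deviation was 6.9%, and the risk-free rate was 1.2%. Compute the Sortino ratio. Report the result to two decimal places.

Sortino = (Rp − Rf) / σd = (6.5% − 1.2%) / 6.9% = 5.30% / 6.9% = 0.7681

0.77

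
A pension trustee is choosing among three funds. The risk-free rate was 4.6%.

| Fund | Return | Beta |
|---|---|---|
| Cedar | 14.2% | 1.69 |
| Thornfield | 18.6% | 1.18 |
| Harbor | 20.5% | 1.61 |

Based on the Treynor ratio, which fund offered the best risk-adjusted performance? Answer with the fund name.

Thornfield

Cedar: Treynor = (14.2% − 4.6%) / 1.69 = 5.680
Thornfield: Treynor = (18.6% − 4.6%) / 1.18 = 11.864
Harbor: Treynor = (20.5% − 4.6%) / 1.61 = 9.876
Highest: Thornfield (11.864).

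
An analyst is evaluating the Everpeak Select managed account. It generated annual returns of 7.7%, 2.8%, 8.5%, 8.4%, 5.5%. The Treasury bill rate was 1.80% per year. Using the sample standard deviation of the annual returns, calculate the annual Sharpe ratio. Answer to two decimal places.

1.96

Mean return r̄ = 32.90 / 5 = 6.5800%
Σ(r − r̄)² = 23.7080; sample σ = √(23.7080/4) = 2.4345%
Sharpe = (r̄ − rf) / σ = (6.5800 − 1.8) / 2.4345 = 4.7800 / 2.4345 = 1.9634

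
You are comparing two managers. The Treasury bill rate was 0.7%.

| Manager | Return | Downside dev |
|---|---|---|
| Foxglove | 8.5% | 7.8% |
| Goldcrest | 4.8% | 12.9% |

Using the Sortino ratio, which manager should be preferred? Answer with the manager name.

Foxglove: Sortino ratio = (8.5% − 0.7%) / 7.8% = 1.000
Goldcrest: Sortino ratio = (4.8% − 0.7%) / 12.9% = 0.318
Highest: Foxglove (1.000).

Foxglove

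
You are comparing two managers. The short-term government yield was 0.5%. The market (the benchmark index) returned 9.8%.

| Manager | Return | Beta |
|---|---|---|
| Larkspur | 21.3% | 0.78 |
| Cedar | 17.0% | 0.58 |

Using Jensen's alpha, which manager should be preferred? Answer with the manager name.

Larkspur

Larkspur: α = 21.3% − [0.5% + 0.78 × (9.8% − 0.5%)] = 13.546
Cedar: α = 17.0% − [0.5% + 0.58 × (9.8% − 0.5%)] = 11.106
Highest: Larkspur (13.546).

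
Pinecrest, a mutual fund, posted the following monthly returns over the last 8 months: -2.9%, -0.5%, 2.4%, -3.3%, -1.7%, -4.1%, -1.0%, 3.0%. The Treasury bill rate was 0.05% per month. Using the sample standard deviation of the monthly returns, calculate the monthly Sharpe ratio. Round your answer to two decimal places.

r̄ = (-2.9 − 0.5 + 2.4 − 3.3 − 1.7 − 4.1 − 1 + 3) / 8 = -8.10 / 8 = -1.0125%
Σ(r − r̄)² = 46.8088; sample σ = √(46.8088/7) = 2.5859%
Sharpe = (r̄ − rf) / σ = (-1.0125 − 0.05) / 2.5859 = -1.0625 / 2.5859 = -0.4109

-0.41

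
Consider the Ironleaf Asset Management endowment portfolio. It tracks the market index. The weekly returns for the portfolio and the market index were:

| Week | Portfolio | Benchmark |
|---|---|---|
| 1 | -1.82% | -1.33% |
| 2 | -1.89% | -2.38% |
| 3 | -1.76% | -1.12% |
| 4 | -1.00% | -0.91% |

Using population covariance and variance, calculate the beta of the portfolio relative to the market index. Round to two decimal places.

0.40

r̄p = -1.6175%,  r̄m = -1.4350%
Cov = Σ(rp − r̄p)(rm − r̄m) / 4 = 0.1289
Var(rm) = Σ(rm − r̄m)² / 4 = 0.3197
β = Cov / Var = 0.1289 / 0.3197 = 0.4032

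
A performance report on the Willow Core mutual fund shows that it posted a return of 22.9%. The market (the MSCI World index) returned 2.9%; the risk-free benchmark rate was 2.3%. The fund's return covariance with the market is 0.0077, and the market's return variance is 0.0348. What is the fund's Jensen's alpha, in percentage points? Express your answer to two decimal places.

20.47

β = Cov / Var = 0.0077 / 0.0348 = 0.2213
E[R] = Rf + β(Rm − Rf) = 2.3% + 0.2213 × (2.9% − 2.3%) = 2.4328%
α = Rp − E[R] = 22.9% − 2.4328% = 20.4672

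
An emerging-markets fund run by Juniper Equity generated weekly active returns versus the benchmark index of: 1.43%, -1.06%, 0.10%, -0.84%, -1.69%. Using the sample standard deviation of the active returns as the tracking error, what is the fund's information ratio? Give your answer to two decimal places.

Mean return μ = -2.060 / 5 = -0.4120%
Σ(r − μ)² = (1.43 − (-0.4120))² + (-1.06 − (-0.4120))² + (0.1 − (-0.4120))² + … = 5.8915
σ = √[5.8915 / 4] = 1.2136%
IR = μ / tracking error = -0.4120 / 1.2136 = -0.3395

-0.34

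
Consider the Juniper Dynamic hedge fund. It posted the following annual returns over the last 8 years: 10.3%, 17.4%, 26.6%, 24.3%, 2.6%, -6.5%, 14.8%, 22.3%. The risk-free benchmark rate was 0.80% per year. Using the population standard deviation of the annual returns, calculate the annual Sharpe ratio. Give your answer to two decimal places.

μ = (10.3 + 17.4 + 26.6 + 24.3 + 2.6 − 6.5 + 14.8 + 22.3) / 8 = 13.9750%
Σ(r − μ)² = (10.3 − 13.9750)² + (17.4 − 13.9750)² + (26.6 − 13.9750)² + … = 909.8350
σ = √[909.8350 / 8] = 10.6644%
Sharpe = (μ − rf) / σ = (13.9750 − 0.8) / 10.6644 = 13.1750 / 10.6644 = 1.2354

1.24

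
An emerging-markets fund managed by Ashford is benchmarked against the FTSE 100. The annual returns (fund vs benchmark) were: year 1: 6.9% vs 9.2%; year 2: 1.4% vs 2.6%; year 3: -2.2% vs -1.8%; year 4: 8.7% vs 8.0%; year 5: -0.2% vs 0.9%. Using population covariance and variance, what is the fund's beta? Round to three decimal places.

r̄p = 2.9200%,  r̄m = 3.7800%
Cov = Σ(rp − r̄p)(rm − r̄m) / 5 = 17.0624
Var(rm) = Σ(rm − r̄m)² / 5 = 17.6016
β = Cov / Var = 17.0624 / 17.6016 = 0.9694

0.969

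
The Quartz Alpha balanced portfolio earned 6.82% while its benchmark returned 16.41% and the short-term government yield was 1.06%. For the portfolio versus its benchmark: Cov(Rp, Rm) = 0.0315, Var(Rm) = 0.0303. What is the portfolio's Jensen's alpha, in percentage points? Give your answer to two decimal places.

β = Cov / Var = 0.0315 / 0.0303 = 1.0396
E[R] = Rf + β(Rm − Rf) = 1.06% + 1.0396 × (16.41% − 1.06%) = 17.0179%
α = Rp − E[R] = 6.82% − 17.0179% = -10.1979

-10.20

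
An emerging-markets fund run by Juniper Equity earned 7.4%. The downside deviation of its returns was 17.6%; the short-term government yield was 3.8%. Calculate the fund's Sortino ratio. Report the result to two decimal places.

Sortino = (Rp − Rf) / σd = (7.4% − 3.8%) / 17.6% = 3.60% / 17.6% = 0.2045

0.20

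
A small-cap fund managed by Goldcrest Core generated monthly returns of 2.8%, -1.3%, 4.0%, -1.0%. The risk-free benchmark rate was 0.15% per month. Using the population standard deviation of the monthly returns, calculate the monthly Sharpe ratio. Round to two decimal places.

r̄ = (2.8 − 1.3 + 4 − 1) / 4 = 1.1250%
Population σ = √[Σ(r − r̄)² / 4] = √[21.4675 / 4] = √5.3669 = 2.3167%
Sharpe = (r̄ − rf) / σ = (1.1250 − 0.15) / 2.3167 = 0.9750 / 2.3167 = 0.4209

0.42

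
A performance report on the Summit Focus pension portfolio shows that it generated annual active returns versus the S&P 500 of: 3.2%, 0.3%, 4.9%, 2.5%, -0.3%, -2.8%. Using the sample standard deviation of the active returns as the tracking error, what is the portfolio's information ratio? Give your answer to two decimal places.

0.47

Mean return r̄ = 7.80 / 6 = 1.3000%
Sample std dev = √[38.3800 / 5] = 2.7706%
IR = r̄ / tracking error = 1.3000 / 2.7706 = 0.4692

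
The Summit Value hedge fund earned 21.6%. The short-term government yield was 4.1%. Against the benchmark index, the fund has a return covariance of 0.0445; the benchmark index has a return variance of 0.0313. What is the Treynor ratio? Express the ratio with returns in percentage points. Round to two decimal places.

12.31

β = Cov / Var = 0.0445 / 0.0313 = 1.4217
Treynor = (Rp − Rf) / β = (21.6% − 4.1%) / 1.4217 = 17.50 / 1.4217 = 12.3092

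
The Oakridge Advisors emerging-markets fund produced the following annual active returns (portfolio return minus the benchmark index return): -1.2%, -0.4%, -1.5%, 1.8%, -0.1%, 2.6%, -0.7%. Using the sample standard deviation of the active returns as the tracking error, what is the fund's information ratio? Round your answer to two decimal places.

0.05

μ = (-1.2 − 0.4 − 1.5 + 1.8 − 0.1 + 2.6 − 0.7) / 7 = 0.0714%
Sample σ = √[Σ(r − μ)² / 6] = √[14.3143 / 6] = √2.3857 = 1.5446%
IR = μ / tracking error = 0.0714 / 1.5446 = 0.0462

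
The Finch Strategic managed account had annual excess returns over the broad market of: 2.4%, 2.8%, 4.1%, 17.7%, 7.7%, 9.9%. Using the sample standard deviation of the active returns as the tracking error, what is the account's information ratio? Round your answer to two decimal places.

r̄ = (2.4 + 2.8 + 4.1 + 17.7 + 7.7 + 9.9) / 6 = 7.4333%
Σ(r − r̄)² = (2.4 − 7.4333)² + (2.8 − 7.4333)² + … = 169.4733
σ = √[169.4733 / 5] = 5.8219%
IR = r̄ / tracking error = 7.4333 / 5.8219 = 1.2768

1.28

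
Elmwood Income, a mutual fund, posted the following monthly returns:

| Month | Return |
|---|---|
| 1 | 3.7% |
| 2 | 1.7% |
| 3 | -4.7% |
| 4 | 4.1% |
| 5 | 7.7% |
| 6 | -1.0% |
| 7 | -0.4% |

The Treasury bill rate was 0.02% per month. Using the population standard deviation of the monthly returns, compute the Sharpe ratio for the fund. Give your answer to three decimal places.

0.418

Mean return r̄ = 11.10 / 7 = 1.5857%
Population std dev = √[98.3286 / 7] = 3.7479%
Sharpe = (r̄ − rf) / σ = (1.5857 − 0.02) / 3.7479 = 1.5657 / 3.7479 = 0.4178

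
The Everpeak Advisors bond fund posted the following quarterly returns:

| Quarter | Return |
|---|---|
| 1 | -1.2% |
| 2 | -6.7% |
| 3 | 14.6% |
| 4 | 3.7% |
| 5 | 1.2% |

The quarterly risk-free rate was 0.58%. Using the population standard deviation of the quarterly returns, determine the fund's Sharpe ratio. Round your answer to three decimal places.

Mean return r̄ = 11.60 / 5 = 2.3200%
Σ(r − r̄)² = (-1.2 − 2.3200)² + (-6.7 − 2.3200)² + (14.6 − 2.3200)² + … = 247.7080
σ = √[247.7080 / 5] = 7.0386%
Sharpe = (r̄ − rf) / σ = (2.3200 − 0.58) / 7.0386 = 1.7400 / 7.0386 = 0.2472

0.247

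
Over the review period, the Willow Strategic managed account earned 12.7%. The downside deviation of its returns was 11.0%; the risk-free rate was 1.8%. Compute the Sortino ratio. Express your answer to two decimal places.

0.99

Sortino = (Rp − Rf) / σd = (12.7% − 1.8%) / 11.0% = 10.90% / 11.0% = 0.9909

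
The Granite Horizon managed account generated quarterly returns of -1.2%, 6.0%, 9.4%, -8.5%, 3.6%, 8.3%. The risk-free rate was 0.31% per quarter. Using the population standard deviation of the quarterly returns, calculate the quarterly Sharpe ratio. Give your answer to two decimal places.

0.43

μ = (-1.2 + 6 + 9.4 − 8.5 + 3.6 + 8.3) / 6 = 17.60 / 6 = 2.9333%
Population σ = √[Σ(r − μ)² / 6] = √[228.2733 / 6] = √38.0456 = 6.1681%
Sharpe = (μ − rf) / σ = (2.9333 − 0.31) / 6.1681 = 2.6233 / 6.1681 = 0.4253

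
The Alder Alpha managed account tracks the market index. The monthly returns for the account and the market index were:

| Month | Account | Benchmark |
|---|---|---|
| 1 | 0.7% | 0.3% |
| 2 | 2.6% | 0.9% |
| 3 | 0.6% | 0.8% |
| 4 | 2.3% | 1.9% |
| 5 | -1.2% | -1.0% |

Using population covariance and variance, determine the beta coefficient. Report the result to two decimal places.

1.28

r̄p = 1.0000%,  r̄m = 0.5800%
Cov = Σ(rp − r̄p)(rm − r̄m) / 5 = 1.1400
Var(rm) = Σ(rm − r̄m)² / 5 = 0.8936
β = Cov / Var = 1.1400 / 0.8936 = 1.2757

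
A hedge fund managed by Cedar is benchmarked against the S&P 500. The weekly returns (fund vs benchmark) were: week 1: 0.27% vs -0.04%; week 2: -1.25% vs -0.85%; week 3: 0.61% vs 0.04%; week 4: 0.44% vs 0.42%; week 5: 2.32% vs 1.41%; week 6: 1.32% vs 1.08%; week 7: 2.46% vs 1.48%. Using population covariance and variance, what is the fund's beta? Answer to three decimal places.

1.454

r̄p = 0.8814%,  r̄m = 0.5057%
Cov = Σ(rp − r̄p)(rm − r̄m) / 7 = 0.9255
Var(rm) = Σ(rm − r̄m)² / 7 = 0.6367
β = Cov / Var = 0.9255 / 0.6367 = 1.4536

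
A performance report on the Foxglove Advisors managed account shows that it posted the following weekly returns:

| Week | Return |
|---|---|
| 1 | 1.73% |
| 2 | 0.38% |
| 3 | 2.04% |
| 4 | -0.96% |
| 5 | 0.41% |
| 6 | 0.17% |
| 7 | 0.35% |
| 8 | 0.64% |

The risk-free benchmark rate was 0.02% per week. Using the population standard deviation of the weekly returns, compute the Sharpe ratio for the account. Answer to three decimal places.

r̄ = (1.73 + 0.38 + 2.04 − 0.96 + 0.41 + 0.17 + 0.35 + 0.64) / 8 = 4.760 / 8 = 0.5950%
Population std dev = √[6.1174 / 8] = 0.8745%
Sharpe = (r̄ − rf) / σ = (0.5950 − 0.02) / 0.8745 = 0.5750 / 0.8745 = 0.6575

0.658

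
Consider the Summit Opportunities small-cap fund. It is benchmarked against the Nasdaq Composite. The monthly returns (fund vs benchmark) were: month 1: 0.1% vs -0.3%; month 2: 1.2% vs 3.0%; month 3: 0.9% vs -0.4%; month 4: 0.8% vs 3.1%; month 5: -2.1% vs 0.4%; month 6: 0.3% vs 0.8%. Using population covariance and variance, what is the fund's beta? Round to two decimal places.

0.30

r̄p = 0.2000%,  r̄m = 1.1000%
Cov = Σ(rp − r̄p)(rm − r̄m) / 6 = 0.6283
Var(rm) = Σ(rm − r̄m)² / 6 = 2.0667
β = Cov / Var = 0.6283 / 2.0667 = 0.3040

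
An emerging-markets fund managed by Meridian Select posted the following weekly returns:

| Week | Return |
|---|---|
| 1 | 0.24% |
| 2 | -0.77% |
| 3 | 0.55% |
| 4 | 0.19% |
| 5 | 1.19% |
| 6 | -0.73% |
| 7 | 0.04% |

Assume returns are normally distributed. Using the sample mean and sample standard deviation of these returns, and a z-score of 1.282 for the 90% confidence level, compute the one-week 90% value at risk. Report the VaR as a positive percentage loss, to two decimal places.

r̄ = (0.24 − 0.77 + 0.55 + 0.19 + 1.19 − 0.73 + 0.04) / 7 = 0.1014%
Sample std dev = √[2.8677 / 6] = 0.6913%
VaR = −(r̄ − z·σ) = −(0.1014 − 1.282 × 0.6913) = −(-0.7848) = 0.7848%

0.78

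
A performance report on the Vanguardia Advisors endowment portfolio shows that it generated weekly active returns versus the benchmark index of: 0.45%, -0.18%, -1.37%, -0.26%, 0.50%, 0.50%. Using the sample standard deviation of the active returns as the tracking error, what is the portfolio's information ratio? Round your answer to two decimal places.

r̄ = (0.45 − 0.18 − 1.37 − 0.26 + 0.5 + 0.5) / 6 = -0.360 / 6 = -0.0600%
Σ(r − r̄)² = 2.6578; sample σ = √(2.6578/5) = 0.7291%
IR = r̄ / tracking error = -0.0600 / 0.7291 = -0.0823

-0.08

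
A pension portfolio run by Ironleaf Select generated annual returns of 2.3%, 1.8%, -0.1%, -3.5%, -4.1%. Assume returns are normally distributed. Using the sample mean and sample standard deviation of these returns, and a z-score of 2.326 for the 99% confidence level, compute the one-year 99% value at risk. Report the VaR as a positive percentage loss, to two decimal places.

7.60

r̄ = (2.3 + 1.8 − 0.1 − 3.5 − 4.1) / 5 = -3.60 / 5 = -0.7200%
Σ(r − r̄)² = (2.3 − (-0.7200))² + (1.8 − (-0.7200))² + … = 35.0080
sample σ = √(35.0080 / 4) = √8.7520 = 2.9584%
VaR = −(r̄ − z·σ) = −(-0.7200 − 2.326 × 2.9584) = −(-7.6012) = 7.6012%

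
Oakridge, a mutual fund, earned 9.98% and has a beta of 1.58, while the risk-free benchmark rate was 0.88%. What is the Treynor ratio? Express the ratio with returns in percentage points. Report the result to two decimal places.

5.76

Treynor = (Rp − Rf) / β = (9.98% − 0.88%) / 1.58 = 9.10 / 1.58 = 5.7595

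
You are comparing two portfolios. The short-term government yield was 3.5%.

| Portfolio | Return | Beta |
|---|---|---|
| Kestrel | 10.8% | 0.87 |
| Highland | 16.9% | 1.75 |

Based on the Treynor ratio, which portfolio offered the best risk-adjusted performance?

Kestrel

Kestrel: Treynor = (10.8% − 3.5%) / 0.87 = 8.391
Highland: Treynor = (16.9% − 3.5%) / 1.75 = 7.657
Highest: Kestrel (8.391).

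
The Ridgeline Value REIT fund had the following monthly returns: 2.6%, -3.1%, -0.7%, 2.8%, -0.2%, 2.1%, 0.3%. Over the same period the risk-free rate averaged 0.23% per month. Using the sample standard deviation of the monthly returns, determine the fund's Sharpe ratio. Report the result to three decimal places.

0.147

μ = (2.6 − 3.1 − 0.7 + 2.8 − 0.2 + 2.1 + 0.3) / 7 = 0.5429%
Sample σ = √[Σ(r − μ)² / 6] = √[27.1771 / 6] = √4.5295 = 2.1283%
Sharpe = (μ − rf) / σ = (0.5429 − 0.23) / 2.1283 = 0.3129 / 2.1283 = 0.1470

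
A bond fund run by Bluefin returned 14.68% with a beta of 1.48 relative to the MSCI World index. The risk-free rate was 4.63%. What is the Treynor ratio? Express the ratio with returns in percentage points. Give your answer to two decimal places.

6.79

Treynor = (Rp − Rf) / β = (14.68% − 4.63%) / 1.48 = 10.05 / 1.48 = 6.7905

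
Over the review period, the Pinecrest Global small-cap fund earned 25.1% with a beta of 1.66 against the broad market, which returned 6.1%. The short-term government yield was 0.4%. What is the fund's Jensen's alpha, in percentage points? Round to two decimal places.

CAPM expected return = Rf + β(Rm − Rf) = 0.4% + 1.66 × (6.1% − 0.4%) = 0.4 + 1.66 × 5.70 = 9.8620%
Jensen's α = Rp − E[R] = 25.1% − 9.8620% = 15.2380

15.24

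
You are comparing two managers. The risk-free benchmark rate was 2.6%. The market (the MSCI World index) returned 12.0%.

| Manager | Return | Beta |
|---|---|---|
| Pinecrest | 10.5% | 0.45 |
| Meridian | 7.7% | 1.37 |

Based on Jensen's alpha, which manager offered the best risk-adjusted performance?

Pinecrest: α = 10.5% − [2.6% + 0.45 × (12.0% − 2.6%)] = 3.670
Meridian: α = 7.7% − [2.6% + 1.37 × (12.0% − 2.6%)] = -7.778
Highest: Pinecrest (3.670).

Pinecrest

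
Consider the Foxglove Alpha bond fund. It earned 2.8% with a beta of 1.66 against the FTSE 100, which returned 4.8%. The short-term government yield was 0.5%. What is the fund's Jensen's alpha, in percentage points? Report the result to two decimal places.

CAPM expected return = Rf + β(Rm − Rf) = 0.5% + 1.66 × (4.8% − 0.5%) = 0.5 + 1.66 × 4.30 = 7.6380%
Jensen's α = Rp − E[R] = 2.8% − 7.6380% = -4.8380

-4.84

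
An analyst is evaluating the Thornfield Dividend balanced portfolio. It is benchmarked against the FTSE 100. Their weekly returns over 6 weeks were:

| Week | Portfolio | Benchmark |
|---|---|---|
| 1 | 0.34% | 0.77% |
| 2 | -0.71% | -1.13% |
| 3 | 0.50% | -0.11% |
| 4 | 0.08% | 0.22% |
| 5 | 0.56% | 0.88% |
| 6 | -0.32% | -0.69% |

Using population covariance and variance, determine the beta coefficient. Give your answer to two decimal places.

r̄p = 0.0750%,  r̄m = -0.0100%
Cov = Σ(rp − r̄p)(rm − r̄m) / 6 = 0.2908
Var(rm) = Σ(rm − r̄m)² / 6 = 0.5300
β = Cov / Var = 0.2908 / 0.5300 = 0.5487

0.55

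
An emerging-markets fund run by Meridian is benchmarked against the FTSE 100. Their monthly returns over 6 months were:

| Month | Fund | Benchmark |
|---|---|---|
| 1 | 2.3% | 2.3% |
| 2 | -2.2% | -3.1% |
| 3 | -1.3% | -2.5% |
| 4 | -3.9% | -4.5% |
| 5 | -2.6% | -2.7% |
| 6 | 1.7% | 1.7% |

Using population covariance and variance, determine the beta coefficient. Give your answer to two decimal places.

0.88

r̄p = -1.0000%,  r̄m = -1.4667%
Cov = Σ(rp − r̄p)(rm − r̄m) / 6 = 5.6700
Var(rm) = Σ(rm − r̄m)² / 6 = 6.4456
β = Cov / Var = 5.6700 / 6.4456 = 0.8797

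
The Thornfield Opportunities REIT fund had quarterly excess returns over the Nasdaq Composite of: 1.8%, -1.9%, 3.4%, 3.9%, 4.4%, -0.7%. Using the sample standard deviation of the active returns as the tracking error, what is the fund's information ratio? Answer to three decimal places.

Mean return r̄ = 10.90 / 6 = 1.8167%
Σ(r − r̄)² = 33.6683; sample σ = √(33.6683/5) = 2.5949%
IR = r̄ / tracking error = 1.8167 / 2.5949 = 0.7001

0.700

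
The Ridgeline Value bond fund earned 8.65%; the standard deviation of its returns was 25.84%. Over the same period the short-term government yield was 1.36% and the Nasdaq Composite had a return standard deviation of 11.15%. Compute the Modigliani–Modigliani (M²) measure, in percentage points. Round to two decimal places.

4.51

Sharpe = (Rp − Rf) / σp = (8.65% − 1.36%) / 25.84% = 0.2821
M² = Rf + Sharpe × σm = 1.36% + 0.2821 × 11.15% = 4.5054%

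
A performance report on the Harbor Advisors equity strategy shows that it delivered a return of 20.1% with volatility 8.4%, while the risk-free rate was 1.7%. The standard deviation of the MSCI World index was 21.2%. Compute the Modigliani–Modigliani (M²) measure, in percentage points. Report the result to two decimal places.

Sharpe = (Rp − Rf) / σp = (20.1% − 1.7%) / 8.4% = 2.1905
M² = Rf + Sharpe × σm = 1.7% + 2.1905 × 21.2% = 48.1386%

48.14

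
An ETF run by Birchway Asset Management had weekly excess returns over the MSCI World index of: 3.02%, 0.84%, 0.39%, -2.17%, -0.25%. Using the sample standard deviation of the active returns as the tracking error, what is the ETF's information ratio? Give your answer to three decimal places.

μ = (3.02 + 0.84 + 0.39 − 2.17 − 0.25) / 5 = 1.830 / 5 = 0.3660%
Sample σ = √[Σ(r − μ)² / 4] = √[14.0797 / 4] = √3.5199 = 1.8761%
IR = μ / tracking error = 0.3660 / 1.8761 = 0.1951

0.195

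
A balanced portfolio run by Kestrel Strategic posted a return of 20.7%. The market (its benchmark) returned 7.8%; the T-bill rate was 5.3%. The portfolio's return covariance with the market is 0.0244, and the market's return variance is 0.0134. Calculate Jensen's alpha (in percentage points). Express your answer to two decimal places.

10.85

β = Cov / Var = 0.0244 / 0.0134 = 1.8209
E[R] = Rf + β(Rm − Rf) = 5.3% + 1.8209 × (7.8% − 5.3%) = 9.8523%
α = Rp − E[R] = 20.7% − 9.8523% = 10.8477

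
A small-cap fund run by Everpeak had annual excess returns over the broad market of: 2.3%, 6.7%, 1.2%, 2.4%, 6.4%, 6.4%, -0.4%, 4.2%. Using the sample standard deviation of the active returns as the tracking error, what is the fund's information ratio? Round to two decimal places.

1.36

Mean return r̄ = 29.20 / 8 = 3.6500%
Sample σ = √[Σ(r − r̄)² / 7] = √[50.5200 / 7] = √7.2171 = 2.6865%
IR = r̄ / tracking error = 3.6500 / 2.6865 = 1.3586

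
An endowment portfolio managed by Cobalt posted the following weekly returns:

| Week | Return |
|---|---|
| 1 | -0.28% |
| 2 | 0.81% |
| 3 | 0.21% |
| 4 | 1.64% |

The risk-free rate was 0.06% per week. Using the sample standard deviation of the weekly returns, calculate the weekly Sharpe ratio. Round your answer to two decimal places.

0.65

r̄ = (-0.28 + 0.81 + 0.21 + 1.64) / 4 = 2.380 / 4 = 0.5950%
Σ(r − r̄)² = (-0.28 − 0.5950)² + (0.81 − 0.5950)² + (0.21 − 0.5950)² + … = 2.0521
sample σ = √(2.0521 / 3) = √0.6840 = 0.8270%
Sharpe = (r̄ − rf) / σ = (0.5950 − 0.06) / 0.8270 = 0.5350 / 0.8270 = 0.6469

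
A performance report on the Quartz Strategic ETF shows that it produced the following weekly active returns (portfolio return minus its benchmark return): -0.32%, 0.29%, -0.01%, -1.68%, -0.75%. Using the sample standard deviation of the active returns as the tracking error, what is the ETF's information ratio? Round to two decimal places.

r̄ = (-0.32 + 0.29 − 0.01 − 1.68 − 0.75) / 5 = -0.4940%
Σ(r − r̄)² = (-0.32 − (-0.4940))² + (0.29 − (-0.4940))² + (-0.01 − (-0.4940))² + … = 2.3513
sample σ = √(2.3513 / 4) = √0.5878 = 0.7667%
IR = r̄ / tracking error = -0.4940 / 0.7667 = -0.6443

-0.64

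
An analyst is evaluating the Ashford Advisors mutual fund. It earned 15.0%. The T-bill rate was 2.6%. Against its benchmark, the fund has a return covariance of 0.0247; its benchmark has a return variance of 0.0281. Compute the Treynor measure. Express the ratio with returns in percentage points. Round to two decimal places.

β = Cov / Var = 0.0247 / 0.0281 = 0.8790
Treynor = (Rp − Rf) / β = (15.0% − 2.6%) / 0.8790 = 12.40 / 0.8790 = 14.1069

14.11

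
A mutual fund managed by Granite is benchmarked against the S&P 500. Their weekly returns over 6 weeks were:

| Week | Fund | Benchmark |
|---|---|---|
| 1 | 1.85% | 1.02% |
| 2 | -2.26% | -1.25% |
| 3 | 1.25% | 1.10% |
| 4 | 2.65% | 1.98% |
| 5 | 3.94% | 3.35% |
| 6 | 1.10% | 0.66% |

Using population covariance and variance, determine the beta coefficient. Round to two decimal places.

1.34

r̄p = 1.4217%,  r̄m = 1.1433%
Cov = Σ(rp − r̄p)(rm − r̄m) / 6 = 2.5844
Var(rm) = Σ(rm − r̄m)² / 6 = 1.9247
β = Cov / Var = 2.5844 / 1.9247 = 1.3428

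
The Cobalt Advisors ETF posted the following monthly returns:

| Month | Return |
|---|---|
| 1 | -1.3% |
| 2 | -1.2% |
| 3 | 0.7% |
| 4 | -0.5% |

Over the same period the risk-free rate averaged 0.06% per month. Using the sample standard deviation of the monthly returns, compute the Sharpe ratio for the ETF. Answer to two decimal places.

r̄ = (-1.3 − 1.2 + 0.7 − 0.5) / 4 = -0.5750%
Σ(r − r̄)² = (-1.3 − (-0.5750))² + (-1.2 − (-0.5750))² + (0.7 − (-0.5750))² + … = 2.5475
sample σ = √(2.5475 / 3) = √0.8492 = 0.9215%
Sharpe = (r̄ − rf) / σ = (-0.5750 − 0.06) / 0.9215 = -0.6350 / 0.9215 = -0.6891

-0.69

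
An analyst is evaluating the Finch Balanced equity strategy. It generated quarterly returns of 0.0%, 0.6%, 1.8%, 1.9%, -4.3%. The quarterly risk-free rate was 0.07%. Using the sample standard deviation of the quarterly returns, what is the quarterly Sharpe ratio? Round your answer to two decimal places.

-0.03

Mean return r̄ = 0.00 / 5 = 0.0000%
Σ(r − r̄)² = (0 − 0.0000)² + (0.6 − 0.0000)² + (1.8 − 0.0000)² + … = 25.7000
sample σ = √(25.7000 / 4) = √6.4250 = 2.5348%
Sharpe = (r̄ − rf) / σ = (0.0000 − 0.07) / 2.5348 = -0.0700 / 2.5348 = -0.0276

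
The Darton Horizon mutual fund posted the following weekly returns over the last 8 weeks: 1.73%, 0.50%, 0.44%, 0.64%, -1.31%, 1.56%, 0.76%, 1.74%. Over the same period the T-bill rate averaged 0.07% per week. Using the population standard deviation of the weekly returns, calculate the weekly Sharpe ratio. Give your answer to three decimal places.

r̄ = (1.73 + 0.5 + 0.44 + 0.64 − 1.31 + 1.56 + 0.76 + 1.74) / 8 = 0.7575%
Population σ = √[Σ(r − r̄)² / 8] = √[7.0106 / 8] = √0.8763 = 0.9361%
Sharpe = (r̄ − rf) / σ = (0.7575 − 0.07) / 0.9361 = 0.6875 / 0.9361 = 0.7344

0.734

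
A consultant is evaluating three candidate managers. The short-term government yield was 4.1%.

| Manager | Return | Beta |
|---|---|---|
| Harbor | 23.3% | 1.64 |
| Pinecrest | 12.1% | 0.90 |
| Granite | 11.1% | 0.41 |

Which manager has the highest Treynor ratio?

Granite

Harbor: Treynor = (23.3% − 4.1%) / 1.64 = 11.707
Pinecrest: Treynor = (12.1% − 4.1%) / 0.90 = 8.889
Granite: Treynor = (11.1% − 4.1%) / 0.41 = 17.073
Highest: Granite (17.073).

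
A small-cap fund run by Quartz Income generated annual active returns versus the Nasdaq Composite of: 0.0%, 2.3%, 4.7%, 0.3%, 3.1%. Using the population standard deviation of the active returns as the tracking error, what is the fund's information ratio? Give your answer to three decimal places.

1.183

μ = (0 + 2.3 + 4.7 + 0.3 + 3.1) / 5 = 2.0800%
Population std dev = √[15.4480 / 5] = 1.7577%
IR = μ / tracking error = 2.0800 / 1.7577 = 1.1834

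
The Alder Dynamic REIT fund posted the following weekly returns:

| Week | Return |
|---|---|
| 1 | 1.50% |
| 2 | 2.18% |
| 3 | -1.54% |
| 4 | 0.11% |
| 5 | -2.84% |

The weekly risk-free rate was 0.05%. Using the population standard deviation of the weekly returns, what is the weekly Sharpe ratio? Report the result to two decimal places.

μ = (1.5 + 2.18 − 1.54 + 0.11 − 2.84) / 5 = -0.1180%
Population σ = √[Σ(r − μ)² / 5] = √[17.3821 / 5] = √3.4764 = 1.8645%
Sharpe = (μ − rf) / σ = (-0.1180 − 0.05) / 1.8645 = -0.1680 / 1.8645 = -0.0901

-0.09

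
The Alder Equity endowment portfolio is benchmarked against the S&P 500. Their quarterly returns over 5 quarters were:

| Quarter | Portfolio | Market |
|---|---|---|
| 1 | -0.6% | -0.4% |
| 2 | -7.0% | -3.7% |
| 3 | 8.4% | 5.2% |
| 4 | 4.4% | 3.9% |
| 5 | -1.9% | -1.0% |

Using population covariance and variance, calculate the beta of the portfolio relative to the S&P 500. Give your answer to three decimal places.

1.600

r̄p = 0.6600%,  r̄m = 0.8000%
Cov = Σ(rp − r̄p)(rm − r̄m) / 5 = 17.2480
Var(rm) = Σ(rm − r̄m)² / 5 = 10.7800
β = Cov / Var = 17.2480 / 10.7800 = 1.6000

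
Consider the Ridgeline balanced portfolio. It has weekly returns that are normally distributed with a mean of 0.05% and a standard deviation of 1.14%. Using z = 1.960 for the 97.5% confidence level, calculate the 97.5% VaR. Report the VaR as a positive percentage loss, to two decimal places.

2.18

VaR (as % loss) = −(μ − z·σ) = −(0.05% − 1.960 × 1.14%) = −(-2.1844%) = 2.1844%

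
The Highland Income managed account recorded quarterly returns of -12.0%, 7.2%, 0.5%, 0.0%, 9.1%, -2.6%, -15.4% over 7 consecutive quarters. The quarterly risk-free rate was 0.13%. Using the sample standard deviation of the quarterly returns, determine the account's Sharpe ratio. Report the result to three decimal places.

-0.221

r̄ = (-12 + 7.2 + 0.5 + 0 + 9.1 − 2.6 − 15.4) / 7 = -13.20 / 7 = -1.8857%
Sample σ = √[Σ(r − r̄)² / 6] = √[497.9286 / 6] = √82.9881 = 9.1098%
Sharpe = (r̄ − rf) / σ = (-1.8857 − 0.13) / 9.1098 = -2.0157 / 9.1098 = -0.2213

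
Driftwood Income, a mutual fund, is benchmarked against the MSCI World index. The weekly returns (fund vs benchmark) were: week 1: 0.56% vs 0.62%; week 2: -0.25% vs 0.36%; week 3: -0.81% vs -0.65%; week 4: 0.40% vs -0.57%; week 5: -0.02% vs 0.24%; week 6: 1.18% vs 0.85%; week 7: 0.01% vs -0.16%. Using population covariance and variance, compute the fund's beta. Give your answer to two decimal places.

r̄p = 0.1529%,  r̄m = 0.0986%
Cov = Σ(rp − r̄p)(rm − r̄m) / 7 = 0.2067
Var(rm) = Σ(rm − r̄m)² / 7 = 0.2856
β = Cov / Var = 0.2067 / 0.2856 = 0.7237

0.72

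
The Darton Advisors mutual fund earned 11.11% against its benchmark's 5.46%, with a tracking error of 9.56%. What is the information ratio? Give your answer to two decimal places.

0.59

IR = (Rp − Rb) / TE = (11.11% − 5.46%) / 9.56% = 5.65% / 9.56% = 0.5910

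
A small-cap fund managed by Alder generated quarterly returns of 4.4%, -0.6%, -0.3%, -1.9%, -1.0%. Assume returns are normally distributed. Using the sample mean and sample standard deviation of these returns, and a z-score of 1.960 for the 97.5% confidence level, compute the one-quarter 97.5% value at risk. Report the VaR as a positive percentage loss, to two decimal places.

r̄ = (4.4 − 0.6 − 0.3 − 1.9 − 1) / 5 = 0.60 / 5 = 0.1200%
Sample σ = √[Σ(r − r̄)² / 4] = √[24.3480 / 4] = √6.0870 = 2.4672%
VaR = −(r̄ − z·σ) = −(0.1200 − 1.960 × 2.4672) = −(-4.7157) = 4.7157%

4.72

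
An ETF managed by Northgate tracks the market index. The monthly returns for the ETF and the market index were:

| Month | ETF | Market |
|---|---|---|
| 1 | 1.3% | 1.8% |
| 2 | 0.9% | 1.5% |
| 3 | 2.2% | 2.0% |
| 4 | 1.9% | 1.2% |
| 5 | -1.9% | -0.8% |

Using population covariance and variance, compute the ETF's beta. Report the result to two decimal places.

r̄p = 0.8800%,  r̄m = 1.1400%
Cov = Σ(rp − r̄p)(rm − r̄m) / 5 = 1.3748
Var(rm) = Σ(rm − r̄m)² / 5 = 1.0144
β = Cov / Var = 1.3748 / 1.0144 = 1.3553

1.36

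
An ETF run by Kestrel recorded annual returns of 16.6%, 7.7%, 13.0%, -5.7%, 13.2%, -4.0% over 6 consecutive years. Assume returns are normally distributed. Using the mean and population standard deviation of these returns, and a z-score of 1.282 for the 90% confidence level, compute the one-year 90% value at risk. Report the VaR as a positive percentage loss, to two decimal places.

Mean return r̄ = 40.80 / 6 = 6.8000%
Σ(r − r̄)² = (16.6 − 6.8000)² + (7.7 − 6.8000)² + (13 − 6.8000)² + … = 449.1400
population σ = √(449.1400 / 6) = √74.8567 = 8.6520%
VaR = −(r̄ − z·σ) = −(6.8000 − 1.282 × 8.6520) = −(-4.2919) = 4.2919%

4.29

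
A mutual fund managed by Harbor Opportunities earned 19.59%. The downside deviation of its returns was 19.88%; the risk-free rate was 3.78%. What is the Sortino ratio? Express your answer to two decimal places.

Sortino = (Rp − Rf) / σd = (19.59% − 3.78%) / 19.88% = 15.81% / 19.88% = 0.7953

0.80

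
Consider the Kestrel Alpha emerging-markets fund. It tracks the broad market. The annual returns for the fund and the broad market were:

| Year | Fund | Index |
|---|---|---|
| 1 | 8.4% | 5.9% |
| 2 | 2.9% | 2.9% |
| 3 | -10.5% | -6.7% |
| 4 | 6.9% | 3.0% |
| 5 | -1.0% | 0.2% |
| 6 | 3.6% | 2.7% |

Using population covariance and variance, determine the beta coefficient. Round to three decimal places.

1.544

r̄p = 1.7167%,  r̄m = 1.3333%
Cov = Σ(rp − r̄p)(rm − r̄m) / 6 = 24.1344
Var(rm) = Σ(rm − r̄m)² / 6 = 15.6289
β = Cov / Var = 24.1344 / 15.6289 = 1.5442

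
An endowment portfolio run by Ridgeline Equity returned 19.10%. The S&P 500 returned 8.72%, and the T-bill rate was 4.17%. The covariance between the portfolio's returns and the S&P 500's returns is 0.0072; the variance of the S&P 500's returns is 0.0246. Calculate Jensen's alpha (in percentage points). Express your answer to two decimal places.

β = Cov / Var = 0.0072 / 0.0246 = 0.2927
E[R] = Rf + β(Rm − Rf) = 4.17% + 0.2927 × (8.72% − 4.17%) = 5.5018%
α = Rp − E[R] = 19.10% − 5.5018% = 13.5982

13.60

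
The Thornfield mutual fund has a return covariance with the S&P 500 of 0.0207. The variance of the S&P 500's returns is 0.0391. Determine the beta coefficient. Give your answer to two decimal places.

β = Cov(Rp, Rm) / Var(Rm) = 0.0207 / 0.0391 = 0.5294

0.53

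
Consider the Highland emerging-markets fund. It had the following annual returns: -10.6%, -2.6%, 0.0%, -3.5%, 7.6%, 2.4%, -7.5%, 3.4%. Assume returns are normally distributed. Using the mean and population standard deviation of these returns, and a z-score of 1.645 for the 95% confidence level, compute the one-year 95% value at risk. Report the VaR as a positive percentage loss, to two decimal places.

10.51

μ = (-10.6 − 2.6 + 0 − 3.5 + 7.6 + 2.4 − 7.5 + 3.4) / 8 = -10.80 / 8 = -1.3500%
Population std dev = √[248.1200 / 8] = 5.5691%
VaR = −(μ − z·σ) = −(-1.3500 − 1.645 × 5.5691) = −(-10.5112) = 10.5112%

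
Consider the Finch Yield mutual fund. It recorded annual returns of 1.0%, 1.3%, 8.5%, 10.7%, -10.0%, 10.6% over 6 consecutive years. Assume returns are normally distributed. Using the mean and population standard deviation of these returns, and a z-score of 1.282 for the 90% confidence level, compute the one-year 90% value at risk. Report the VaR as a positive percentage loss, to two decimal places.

Mean return r̄ = 22.10 / 6 = 3.6833%
Σ(r − r̄)² = (1 − 3.6833)² + (1.3 − 3.6833)² + (8.5 − 3.6833)² + … = 320.3883
σ = √[320.3883 / 6] = 7.3074%
VaR = −(r̄ − z·σ) = −(3.6833 − 1.282 × 7.3074) = −(-5.6848) = 5.6848%

5.68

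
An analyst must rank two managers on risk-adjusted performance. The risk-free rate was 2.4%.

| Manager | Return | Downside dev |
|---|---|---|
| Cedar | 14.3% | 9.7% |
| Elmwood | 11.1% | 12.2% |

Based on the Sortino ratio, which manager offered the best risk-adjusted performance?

Cedar

Cedar: Sortino ratio = (14.3% − 2.4%) / 9.7% = 1.227
Elmwood: Sortino ratio = (11.1% − 2.4%) / 12.2% = 0.713
Highest: Cedar (1.227).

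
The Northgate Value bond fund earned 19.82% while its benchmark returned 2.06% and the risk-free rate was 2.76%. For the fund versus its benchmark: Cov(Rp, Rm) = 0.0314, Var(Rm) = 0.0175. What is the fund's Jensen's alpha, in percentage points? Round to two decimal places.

β = Cov / Var = 0.0314 / 0.0175 = 1.7943
E[R] = Rf + β(Rm − Rf) = 2.76% + 1.7943 × (2.06% − 2.76%) = 1.5040%
α = Rp − E[R] = 19.82% − 1.5040% = 18.3160

18.32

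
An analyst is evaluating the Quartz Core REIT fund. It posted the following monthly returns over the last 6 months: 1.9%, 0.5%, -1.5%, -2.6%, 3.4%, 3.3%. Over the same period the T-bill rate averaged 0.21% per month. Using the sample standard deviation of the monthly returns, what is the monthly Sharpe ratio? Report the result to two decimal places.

r̄ = (1.9 + 0.5 − 1.5 − 2.6 + 3.4 + 3.3) / 6 = 5.00 / 6 = 0.8333%
Σ(r − r̄)² = (1.9 − 0.8333)² + (0.5 − 0.8333)² + … = 31.1533
sample σ = √(31.1533 / 5) = √6.2307 = 2.4961%
Sharpe = (r̄ − rf) / σ = (0.8333 − 0.21) / 2.4961 = 0.6233 / 2.4961 = 0.2497

0.25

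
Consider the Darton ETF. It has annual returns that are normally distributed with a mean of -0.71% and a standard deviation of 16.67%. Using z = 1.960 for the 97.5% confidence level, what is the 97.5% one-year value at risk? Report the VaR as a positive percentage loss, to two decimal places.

VaR (as % loss) = −(μ − z·σ) = −(-0.71% − 1.960 × 16.67%) = −(-33.3832%) = 33.3832%

33.38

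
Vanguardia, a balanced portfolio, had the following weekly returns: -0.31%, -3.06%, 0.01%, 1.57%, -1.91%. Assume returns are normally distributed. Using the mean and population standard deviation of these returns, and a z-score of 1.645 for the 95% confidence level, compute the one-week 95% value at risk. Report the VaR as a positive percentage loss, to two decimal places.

Mean return μ = -3.700 / 5 = -0.7400%
Σ(r − μ)² = (-0.31 − (-0.7400))² + (-3.06 − (-0.7400))² + (0.01 − (-0.7400))² + … = 12.8348
population σ = √(12.8348 / 5) = √2.5670 = 1.6022%
VaR = −(μ − z·σ) = −(-0.7400 − 1.645 × 1.6022) = −(-3.3756) = 3.3756%

3.38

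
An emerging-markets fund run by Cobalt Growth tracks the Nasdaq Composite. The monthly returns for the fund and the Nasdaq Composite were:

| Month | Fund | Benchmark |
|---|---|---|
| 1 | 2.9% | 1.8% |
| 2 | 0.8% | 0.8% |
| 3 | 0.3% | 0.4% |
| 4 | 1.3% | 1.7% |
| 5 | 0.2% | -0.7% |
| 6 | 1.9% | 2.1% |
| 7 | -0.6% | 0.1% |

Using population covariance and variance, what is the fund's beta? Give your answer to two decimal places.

0.94

r̄p = 0.9714%,  r̄m = 0.8857%
Cov = Σ(rp − r̄p)(rm − r̄m) / 7 = 0.8510
Var(rm) = Σ(rm − r̄m)² / 7 = 0.9069
β = Cov / Var = 0.8510 / 0.9069 = 0.9384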